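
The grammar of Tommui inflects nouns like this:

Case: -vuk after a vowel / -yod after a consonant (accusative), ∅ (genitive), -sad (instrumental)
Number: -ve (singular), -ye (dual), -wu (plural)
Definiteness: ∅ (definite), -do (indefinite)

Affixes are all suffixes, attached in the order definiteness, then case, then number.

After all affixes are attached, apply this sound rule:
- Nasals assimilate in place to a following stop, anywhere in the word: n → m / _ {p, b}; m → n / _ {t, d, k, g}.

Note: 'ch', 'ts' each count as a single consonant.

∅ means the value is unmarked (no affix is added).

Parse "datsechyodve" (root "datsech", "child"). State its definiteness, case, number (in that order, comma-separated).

definite, accusative, singular

Segment: datsech-yod-ve.
definiteness: ∅ → definite.
case: -vuk/yod → accusative.
number: -ve → singular.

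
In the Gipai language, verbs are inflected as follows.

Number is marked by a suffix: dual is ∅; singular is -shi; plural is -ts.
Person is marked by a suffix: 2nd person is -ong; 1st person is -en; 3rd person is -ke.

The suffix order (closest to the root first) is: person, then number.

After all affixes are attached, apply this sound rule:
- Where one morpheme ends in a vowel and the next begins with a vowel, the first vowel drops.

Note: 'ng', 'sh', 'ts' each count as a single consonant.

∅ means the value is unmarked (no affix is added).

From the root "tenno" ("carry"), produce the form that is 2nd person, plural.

tennongts

Attach person 2nd person -ong → tennoong.
Attach number plural -ts → tennoongts.
Apply vowel deletion: tennoongts → tennongts.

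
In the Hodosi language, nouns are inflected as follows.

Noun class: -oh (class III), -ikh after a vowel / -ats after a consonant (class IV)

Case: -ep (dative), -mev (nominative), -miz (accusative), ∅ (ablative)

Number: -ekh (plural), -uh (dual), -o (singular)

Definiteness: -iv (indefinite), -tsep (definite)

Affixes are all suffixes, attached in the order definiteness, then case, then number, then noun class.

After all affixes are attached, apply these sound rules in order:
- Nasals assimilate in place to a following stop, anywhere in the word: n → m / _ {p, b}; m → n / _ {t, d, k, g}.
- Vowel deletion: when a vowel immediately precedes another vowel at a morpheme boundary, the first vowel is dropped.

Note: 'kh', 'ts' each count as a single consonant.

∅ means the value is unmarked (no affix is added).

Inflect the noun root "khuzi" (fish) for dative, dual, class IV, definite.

khuzitsepepuhats

Attach definiteness definite -tsep → khuzitsep.
Attach case dative -ep → khuzitsepep.
Attach number dual -uh → khuzitsepepuh.
Attach noun class class IV -ats (after consonant 'h') → khuzitsepepuhats.
Nasal assimilation: no change.
Vowel deletion: no change.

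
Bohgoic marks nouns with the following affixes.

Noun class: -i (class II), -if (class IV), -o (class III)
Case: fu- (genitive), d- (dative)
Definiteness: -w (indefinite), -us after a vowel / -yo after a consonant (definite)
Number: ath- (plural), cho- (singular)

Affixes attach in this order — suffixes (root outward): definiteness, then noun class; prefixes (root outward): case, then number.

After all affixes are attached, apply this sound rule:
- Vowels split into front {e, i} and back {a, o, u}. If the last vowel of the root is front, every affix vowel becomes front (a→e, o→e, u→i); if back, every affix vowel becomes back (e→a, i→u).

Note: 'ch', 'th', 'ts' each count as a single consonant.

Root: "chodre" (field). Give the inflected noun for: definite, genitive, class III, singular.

Attach case genitive fu- → fuchodre.
Attach definiteness definite -us (after vowel 'e') → fuchodreus.
Attach noun class class III -o → fuchodreuso.
Attach number singular cho- → chofuchodreuso.
Apply vowel harmony: chofuchodreuso → chefichodreise.

chefichodreise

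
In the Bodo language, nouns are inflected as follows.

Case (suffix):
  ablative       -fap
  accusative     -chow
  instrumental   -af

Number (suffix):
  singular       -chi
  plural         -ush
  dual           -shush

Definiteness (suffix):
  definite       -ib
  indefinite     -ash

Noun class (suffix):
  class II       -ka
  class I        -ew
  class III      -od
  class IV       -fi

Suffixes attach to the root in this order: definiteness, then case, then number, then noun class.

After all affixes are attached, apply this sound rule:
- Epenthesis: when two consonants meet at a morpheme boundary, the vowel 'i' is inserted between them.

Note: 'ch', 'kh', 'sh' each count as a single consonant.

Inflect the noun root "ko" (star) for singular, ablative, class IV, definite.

koibifapichifi

Attach definiteness definite -ib → koib.
Attach case ablative -fap → koibfap.
Attach number singular -chi → koibfapchi.
Attach noun class class IV -fi → koibfapchifi.
Apply epenthesis: koibfapchifi → koibifapichifi.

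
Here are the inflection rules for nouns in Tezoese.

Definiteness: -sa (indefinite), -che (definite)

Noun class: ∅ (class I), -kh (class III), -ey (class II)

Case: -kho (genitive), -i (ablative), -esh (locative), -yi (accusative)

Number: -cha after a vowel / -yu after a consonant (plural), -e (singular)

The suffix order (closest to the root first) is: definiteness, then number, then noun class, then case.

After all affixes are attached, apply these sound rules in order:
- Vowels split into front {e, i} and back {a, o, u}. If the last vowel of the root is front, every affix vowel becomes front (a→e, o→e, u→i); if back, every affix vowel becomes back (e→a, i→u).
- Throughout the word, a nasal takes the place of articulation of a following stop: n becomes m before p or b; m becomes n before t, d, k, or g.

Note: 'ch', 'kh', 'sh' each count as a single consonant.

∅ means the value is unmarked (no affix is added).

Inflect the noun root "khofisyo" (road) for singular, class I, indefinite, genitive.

khofisyosaakho

Attach definiteness indefinite -sa → khofisyosa.
Attach number singular -e → khofisyosae.
noun class = class I: zero marking, form stays khofisyosae.
Attach case genitive -kho → khofisyosaekho.
Apply vowel harmony: khofisyosaekho → khofisyosaakho.
Nasal assimilation: no change.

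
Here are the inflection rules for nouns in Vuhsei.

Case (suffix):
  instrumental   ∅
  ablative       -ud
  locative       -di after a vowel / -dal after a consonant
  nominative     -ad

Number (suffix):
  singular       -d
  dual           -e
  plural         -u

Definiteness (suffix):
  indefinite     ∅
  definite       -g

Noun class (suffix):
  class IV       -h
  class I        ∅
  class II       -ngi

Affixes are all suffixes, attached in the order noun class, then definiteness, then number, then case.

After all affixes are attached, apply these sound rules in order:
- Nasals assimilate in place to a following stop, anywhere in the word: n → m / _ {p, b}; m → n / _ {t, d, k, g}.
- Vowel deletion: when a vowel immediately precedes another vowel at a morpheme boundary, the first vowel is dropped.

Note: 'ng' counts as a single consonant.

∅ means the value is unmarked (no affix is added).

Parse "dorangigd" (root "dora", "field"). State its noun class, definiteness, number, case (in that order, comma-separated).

class II, definite, singular, instrumental

Segment: dora-ngi-g-d.
noun class: -ngi → class II.
definiteness: -g → definite.
number: -d → singular.
case: ∅ → instrumental.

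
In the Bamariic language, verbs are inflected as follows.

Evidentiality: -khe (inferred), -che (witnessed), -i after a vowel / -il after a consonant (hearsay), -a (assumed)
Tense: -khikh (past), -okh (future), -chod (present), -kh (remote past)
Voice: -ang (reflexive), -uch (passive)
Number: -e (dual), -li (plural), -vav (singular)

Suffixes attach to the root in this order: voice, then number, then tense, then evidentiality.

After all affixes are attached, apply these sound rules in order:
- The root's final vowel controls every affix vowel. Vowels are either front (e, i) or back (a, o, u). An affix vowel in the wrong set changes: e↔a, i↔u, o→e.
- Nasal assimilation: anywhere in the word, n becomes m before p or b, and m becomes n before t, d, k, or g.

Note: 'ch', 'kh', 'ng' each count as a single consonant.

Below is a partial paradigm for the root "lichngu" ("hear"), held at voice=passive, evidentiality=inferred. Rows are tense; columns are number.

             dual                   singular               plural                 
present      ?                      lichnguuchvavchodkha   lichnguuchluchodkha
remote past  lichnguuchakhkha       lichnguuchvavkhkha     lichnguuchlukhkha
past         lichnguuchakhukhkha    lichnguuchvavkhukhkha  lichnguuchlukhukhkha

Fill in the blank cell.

Attach voice passive -uch → lichnguuch.
Attach number dual -e → lichnguuche.
Attach tense present -chod → lichnguuchechod.
Attach evidentiality inferred -khe → lichnguuchechodkhe.
Apply vowel harmony: lichnguuchechodkhe → lichnguuchachodkha.
Nasal assimilation: no change.

lichnguuchachodkha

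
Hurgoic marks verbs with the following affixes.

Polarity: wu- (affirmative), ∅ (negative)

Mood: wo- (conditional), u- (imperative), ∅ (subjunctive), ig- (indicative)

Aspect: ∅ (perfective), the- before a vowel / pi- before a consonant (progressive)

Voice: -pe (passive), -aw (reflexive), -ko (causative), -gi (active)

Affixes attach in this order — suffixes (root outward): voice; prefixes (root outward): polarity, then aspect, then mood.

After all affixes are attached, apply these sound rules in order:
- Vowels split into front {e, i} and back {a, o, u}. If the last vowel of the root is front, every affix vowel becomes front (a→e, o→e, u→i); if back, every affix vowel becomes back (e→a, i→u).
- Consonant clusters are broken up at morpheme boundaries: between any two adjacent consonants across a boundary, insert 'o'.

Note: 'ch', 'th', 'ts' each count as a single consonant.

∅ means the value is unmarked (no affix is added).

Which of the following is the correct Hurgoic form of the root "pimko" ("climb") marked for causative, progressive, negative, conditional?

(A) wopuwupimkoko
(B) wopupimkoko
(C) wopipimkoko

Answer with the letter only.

B

polarity = negative: zero marking, form stays pimko.
Attach aspect progressive pi- (before consonant 'p') → pipimko.
Attach voice causative -ko → pipimkoko.
Attach mood conditional wo- → wopipimkoko.
Apply vowel harmony: wopipimkoko → wopupimkoko.
Epenthesis: no change.
So the correct form is wopupimkoko, option (B).
(C) wopipimkoko is wrong: it fails to apply the sound rule(s).
(A) wopuwupimkoko is wrong: it uses affirmative instead of negative for polarity.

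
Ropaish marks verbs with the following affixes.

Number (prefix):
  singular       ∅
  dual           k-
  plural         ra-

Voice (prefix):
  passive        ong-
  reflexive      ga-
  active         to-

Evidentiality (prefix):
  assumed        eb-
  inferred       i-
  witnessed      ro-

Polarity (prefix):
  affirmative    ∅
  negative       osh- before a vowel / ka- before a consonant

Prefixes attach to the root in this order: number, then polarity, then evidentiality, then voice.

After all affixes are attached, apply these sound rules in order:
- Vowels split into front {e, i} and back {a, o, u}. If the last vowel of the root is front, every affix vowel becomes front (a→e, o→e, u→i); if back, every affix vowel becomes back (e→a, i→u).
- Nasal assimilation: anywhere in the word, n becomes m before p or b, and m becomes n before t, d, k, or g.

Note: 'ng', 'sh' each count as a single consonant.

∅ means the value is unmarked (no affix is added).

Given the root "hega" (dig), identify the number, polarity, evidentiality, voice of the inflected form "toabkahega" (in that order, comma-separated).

singular, negative, assumed, active

Segment: to-eb-ka-hega.
number: ∅ → singular.
polarity: osh/ka- → negative.
evidentiality: eb- → assumed.
voice: to- → active.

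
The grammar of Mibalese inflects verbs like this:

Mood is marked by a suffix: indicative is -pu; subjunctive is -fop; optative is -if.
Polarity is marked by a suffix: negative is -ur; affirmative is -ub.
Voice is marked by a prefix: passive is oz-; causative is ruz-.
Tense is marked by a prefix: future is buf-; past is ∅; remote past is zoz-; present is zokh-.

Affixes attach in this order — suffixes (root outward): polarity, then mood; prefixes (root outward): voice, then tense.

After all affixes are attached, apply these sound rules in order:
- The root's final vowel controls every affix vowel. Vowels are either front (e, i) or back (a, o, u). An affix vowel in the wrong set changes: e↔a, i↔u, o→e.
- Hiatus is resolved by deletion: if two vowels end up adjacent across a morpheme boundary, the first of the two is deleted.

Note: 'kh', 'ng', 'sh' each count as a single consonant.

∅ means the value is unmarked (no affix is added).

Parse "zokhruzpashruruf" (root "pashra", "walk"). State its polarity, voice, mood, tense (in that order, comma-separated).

Segment: zokh-ruz-pashra-ur-if.
polarity: -ur → negative.
voice: ruz- → causative.
mood: -if → optative.
tense: zokh- → present.

negative, causative, optative, present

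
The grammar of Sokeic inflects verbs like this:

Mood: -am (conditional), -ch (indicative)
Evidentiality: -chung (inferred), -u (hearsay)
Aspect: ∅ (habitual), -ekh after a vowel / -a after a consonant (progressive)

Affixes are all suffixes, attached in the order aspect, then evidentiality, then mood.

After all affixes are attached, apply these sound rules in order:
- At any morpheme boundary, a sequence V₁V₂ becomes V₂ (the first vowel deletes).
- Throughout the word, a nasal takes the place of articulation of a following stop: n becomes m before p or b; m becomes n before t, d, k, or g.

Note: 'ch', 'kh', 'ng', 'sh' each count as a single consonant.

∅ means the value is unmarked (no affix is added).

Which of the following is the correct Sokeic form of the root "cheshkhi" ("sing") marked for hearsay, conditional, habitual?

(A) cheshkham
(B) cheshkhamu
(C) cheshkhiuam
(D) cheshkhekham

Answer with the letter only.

A

aspect = habitual: zero marking, form stays cheshkhi.
Attach evidentiality hearsay -u → cheshkhiu.
Attach mood conditional -am → cheshkhiuam.
Apply vowel deletion: cheshkhiuam → cheshkham.
Nasal assimilation: no change.
So the correct form is cheshkham, option (A).
(C) cheshkhiuam is wrong: it fails to apply the sound rule(s).
(D) cheshkhekham is wrong: it uses progressive instead of habitual for aspect.
(B) cheshkhamu is wrong: it has the affixes in the wrong order.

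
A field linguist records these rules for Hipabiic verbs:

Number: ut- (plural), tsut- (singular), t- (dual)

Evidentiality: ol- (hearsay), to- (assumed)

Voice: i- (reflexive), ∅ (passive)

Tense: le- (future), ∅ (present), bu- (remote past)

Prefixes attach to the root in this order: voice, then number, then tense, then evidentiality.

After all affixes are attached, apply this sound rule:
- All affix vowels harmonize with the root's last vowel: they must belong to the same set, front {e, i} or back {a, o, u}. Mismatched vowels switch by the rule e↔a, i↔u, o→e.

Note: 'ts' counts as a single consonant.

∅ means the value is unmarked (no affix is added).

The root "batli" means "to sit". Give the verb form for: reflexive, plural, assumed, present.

Attach voice reflexive i- → ibatli.
Attach number plural ut- → utibatli.
tense = present: zero marking, form stays utibatli.
Attach evidentiality assumed to- → toutibatli.
Apply vowel harmony: toutibatli → teitibatli.

teitibatli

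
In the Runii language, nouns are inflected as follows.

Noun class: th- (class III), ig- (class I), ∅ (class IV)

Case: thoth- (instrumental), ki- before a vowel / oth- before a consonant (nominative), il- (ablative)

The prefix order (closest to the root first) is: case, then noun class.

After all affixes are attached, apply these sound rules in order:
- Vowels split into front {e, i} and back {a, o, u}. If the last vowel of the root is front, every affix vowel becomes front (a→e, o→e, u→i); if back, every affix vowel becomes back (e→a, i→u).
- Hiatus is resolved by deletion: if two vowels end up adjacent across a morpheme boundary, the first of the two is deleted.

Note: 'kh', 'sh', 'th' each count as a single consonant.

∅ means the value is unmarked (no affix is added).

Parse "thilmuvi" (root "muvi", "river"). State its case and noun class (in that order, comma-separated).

ablative, class III

Segment: th-il-muvi.
case: il- → ablative.
noun class: th- → class III.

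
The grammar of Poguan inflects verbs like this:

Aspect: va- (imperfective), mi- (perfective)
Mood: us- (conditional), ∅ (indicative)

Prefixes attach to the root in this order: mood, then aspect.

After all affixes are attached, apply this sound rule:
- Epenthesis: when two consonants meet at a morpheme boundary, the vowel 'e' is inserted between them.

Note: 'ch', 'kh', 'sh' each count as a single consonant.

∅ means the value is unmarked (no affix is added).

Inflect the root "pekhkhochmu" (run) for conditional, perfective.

miusepekhkhochmu

Attach mood conditional us- → uspekhkhochmu.
Attach aspect perfective mi- → miuspekhkhochmu.
Apply epenthesis: miuspekhkhochmu → miusepekhkhochmu.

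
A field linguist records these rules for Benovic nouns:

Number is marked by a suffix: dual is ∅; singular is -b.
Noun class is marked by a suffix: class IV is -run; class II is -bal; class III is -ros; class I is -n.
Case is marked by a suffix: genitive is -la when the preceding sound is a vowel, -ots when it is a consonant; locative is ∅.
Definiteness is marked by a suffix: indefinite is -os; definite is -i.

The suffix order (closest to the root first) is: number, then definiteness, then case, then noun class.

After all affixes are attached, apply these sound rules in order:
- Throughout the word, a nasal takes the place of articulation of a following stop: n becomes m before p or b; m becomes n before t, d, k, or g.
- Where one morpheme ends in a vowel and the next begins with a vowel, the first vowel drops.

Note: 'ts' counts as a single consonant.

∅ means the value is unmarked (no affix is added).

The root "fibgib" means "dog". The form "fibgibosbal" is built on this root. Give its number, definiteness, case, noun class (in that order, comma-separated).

dual, indefinite, locative, class II

Segment: fibgib-os-bal.
number: ∅ → dual.
definiteness: -os → indefinite.
case: ∅ → locative.
noun class: -bal → class II.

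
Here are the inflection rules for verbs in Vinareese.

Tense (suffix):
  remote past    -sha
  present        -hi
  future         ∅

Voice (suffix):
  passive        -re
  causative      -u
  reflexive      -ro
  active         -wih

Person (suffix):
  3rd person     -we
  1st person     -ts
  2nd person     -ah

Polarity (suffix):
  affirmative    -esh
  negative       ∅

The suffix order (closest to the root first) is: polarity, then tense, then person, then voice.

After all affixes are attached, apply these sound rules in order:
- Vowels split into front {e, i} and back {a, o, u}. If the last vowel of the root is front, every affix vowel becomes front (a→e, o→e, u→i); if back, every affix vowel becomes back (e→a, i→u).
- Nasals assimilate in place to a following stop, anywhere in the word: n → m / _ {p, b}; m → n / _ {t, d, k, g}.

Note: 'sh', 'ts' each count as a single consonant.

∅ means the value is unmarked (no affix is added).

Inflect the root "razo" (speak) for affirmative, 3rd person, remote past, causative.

razoashshawau

Attach polarity affirmative -esh → razoesh.
Attach tense remote past -sha → razoeshsha.
Attach person 3rd person -we → razoeshshawe.
Attach voice causative -u → razoeshshaweu.
Apply vowel harmony: razoeshshaweu → razoashshawau.
Nasal assimilation: no change.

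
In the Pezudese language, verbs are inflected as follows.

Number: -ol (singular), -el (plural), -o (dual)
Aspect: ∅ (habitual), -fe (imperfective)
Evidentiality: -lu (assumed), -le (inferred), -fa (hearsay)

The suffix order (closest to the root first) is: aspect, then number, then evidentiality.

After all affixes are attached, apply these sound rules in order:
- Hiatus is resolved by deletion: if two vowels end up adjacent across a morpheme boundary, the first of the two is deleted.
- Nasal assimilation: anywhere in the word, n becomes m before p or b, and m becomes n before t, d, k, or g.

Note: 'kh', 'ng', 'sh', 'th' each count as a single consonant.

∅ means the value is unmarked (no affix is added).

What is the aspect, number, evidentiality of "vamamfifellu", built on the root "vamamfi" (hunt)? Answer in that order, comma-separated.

imperfective, plural, assumed

Segment: vamamfi-fe-el-lu.
aspect: -fe → imperfective.
number: -el → plural.
evidentiality: -lu → assumed.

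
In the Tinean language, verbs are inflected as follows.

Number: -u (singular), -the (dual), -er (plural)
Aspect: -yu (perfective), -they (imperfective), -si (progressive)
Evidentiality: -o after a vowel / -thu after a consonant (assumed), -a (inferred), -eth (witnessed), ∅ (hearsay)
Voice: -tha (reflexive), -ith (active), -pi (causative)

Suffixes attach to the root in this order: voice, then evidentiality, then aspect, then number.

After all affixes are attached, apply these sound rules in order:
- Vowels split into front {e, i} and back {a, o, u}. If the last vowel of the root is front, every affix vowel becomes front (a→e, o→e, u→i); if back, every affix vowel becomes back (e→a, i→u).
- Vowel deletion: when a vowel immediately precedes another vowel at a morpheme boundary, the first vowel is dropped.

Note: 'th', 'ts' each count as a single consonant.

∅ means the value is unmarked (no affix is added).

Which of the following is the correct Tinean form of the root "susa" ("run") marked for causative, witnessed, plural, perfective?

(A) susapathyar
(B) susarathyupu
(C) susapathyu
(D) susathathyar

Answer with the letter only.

Attach voice causative -pi → susapi.
Attach evidentiality witnessed -eth → susapieth.
Attach aspect perfective -yu → susapiethyu.
Attach number plural -er → susapiethyuer.
Apply vowel harmony: susapiethyuer → susapuathyuar.
Apply vowel deletion: susapuathyuar → susapathyar.
So the correct form is susapathyar, option (A).
(C) susapathyu is wrong: it uses singular instead of plural for number.
(B) susarathyupu is wrong: it has the affixes in the wrong order.
(D) susathathyar is wrong: it uses reflexive instead of causative for voice.

A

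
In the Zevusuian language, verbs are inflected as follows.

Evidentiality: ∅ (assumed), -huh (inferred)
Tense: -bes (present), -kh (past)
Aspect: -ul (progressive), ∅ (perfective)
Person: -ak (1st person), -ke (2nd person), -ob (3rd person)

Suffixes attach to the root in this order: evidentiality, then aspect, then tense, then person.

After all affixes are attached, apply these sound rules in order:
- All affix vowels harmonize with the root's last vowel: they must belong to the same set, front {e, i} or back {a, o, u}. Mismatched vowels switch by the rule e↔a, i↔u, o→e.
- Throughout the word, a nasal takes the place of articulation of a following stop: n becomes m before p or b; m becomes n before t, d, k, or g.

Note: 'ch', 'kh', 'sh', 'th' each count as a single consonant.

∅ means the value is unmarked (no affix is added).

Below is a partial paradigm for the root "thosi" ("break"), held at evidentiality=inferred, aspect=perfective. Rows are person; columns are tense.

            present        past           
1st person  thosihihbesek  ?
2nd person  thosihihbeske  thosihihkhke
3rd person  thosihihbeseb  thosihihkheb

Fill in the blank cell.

Attach evidentiality inferred -huh → thosihuh.
aspect = perfective: zero marking, form stays thosihuh.
Attach tense past -kh → thosihuhkh.
Attach person 1st person -ak → thosihuhkhak.
Apply vowel harmony: thosihuhkhak → thosihihkhek.
Nasal assimilation: no change.

thosihihkhek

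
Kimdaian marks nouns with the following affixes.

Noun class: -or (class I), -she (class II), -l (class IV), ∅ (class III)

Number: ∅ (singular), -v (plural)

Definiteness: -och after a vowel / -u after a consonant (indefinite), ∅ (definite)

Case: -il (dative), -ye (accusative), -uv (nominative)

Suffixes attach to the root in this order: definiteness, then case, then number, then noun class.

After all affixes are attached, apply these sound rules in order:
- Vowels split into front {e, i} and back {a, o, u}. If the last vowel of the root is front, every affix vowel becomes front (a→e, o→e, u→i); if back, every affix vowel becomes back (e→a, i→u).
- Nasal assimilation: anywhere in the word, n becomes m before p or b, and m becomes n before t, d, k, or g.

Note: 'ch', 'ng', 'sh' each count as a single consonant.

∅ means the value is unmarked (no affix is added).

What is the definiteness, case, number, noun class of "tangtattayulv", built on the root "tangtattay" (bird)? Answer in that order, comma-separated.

Segment: tangtattay-il-v.
definiteness: ∅ → definite.
case: -il → dative.
number: -v → plural.
noun class: ∅ → class III.

definite, dative, plural, class III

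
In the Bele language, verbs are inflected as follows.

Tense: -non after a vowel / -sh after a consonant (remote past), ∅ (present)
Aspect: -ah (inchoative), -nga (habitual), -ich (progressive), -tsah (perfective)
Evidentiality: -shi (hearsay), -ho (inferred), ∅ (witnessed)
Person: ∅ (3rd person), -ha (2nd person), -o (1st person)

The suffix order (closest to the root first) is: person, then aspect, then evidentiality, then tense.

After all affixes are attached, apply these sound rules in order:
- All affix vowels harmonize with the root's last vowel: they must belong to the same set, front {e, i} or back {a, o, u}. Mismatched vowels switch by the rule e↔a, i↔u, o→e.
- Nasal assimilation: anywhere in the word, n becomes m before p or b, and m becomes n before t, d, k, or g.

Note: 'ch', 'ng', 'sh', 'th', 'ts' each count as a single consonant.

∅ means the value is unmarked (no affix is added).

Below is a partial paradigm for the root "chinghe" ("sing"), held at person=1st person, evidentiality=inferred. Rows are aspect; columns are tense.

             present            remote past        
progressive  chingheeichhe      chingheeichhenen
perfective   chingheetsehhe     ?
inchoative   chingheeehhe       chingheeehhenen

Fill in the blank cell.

Attach person 1st person -o → chingheo.
Attach aspect perfective -tsah → chingheotsah.
Attach evidentiality inferred -ho → chingheotsahho.
Attach tense remote past -non (after vowel 'o') → chingheotsahhonon.
Apply vowel harmony: chingheotsahhonon → chingheetsehhenen.
Nasal assimilation: no change.

chingheetsehhenen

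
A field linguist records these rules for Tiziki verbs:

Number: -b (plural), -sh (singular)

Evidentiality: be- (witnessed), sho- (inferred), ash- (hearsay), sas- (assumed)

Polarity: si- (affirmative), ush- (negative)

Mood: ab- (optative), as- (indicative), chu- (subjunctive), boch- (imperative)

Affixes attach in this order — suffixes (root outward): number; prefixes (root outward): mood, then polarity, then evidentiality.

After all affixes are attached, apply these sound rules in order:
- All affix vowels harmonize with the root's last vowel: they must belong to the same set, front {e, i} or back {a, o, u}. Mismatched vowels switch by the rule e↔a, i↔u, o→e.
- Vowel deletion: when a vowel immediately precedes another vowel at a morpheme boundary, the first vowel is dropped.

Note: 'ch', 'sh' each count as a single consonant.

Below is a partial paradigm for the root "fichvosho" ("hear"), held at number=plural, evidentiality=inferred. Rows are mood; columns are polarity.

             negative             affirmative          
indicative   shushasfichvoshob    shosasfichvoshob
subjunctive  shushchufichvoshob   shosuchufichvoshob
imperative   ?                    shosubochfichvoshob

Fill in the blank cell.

Attach number plural -b → fichvoshob.
Attach mood imperative boch- → bochfichvoshob.
Attach polarity negative ush- → ushbochfichvoshob.
Attach evidentiality inferred sho- → shoushbochfichvoshob.
Vowel harmony: no change.
Apply vowel deletion: shoushbochfichvoshob → shushbochfichvoshob.

shushbochfichvoshob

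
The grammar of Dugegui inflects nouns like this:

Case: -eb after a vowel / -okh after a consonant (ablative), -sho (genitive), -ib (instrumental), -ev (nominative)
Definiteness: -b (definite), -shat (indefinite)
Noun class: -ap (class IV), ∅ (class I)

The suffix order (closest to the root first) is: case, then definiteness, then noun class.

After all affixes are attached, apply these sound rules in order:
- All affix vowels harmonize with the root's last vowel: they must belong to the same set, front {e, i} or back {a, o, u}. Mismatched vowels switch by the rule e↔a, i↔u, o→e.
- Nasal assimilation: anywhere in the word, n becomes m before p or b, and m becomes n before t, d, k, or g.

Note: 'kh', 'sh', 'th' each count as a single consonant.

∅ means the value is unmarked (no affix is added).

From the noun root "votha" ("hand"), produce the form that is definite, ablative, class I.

vothaabb

Attach case ablative -eb (after vowel 'a') → vothaeb.
Attach definiteness definite -b → vothaebb.
noun class = class I: zero marking, form stays vothaebb.
Apply vowel harmony: vothaebb → vothaabb.
Nasal assimilation: no change.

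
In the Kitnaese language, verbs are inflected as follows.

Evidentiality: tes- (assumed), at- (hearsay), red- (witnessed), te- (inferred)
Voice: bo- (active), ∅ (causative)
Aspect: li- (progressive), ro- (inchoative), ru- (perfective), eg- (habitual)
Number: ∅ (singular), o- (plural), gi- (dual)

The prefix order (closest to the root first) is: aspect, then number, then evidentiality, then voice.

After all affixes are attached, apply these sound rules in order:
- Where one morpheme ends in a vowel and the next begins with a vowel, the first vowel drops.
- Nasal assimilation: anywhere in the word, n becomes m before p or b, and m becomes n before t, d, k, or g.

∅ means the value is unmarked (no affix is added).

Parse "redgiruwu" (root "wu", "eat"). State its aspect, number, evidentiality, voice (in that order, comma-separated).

perfective, dual, witnessed, causative

Segment: red-gi-ru-wu.
aspect: ru- → perfective.
number: gi- → dual.
evidentiality: red- → witnessed.
voice: ∅ → causative.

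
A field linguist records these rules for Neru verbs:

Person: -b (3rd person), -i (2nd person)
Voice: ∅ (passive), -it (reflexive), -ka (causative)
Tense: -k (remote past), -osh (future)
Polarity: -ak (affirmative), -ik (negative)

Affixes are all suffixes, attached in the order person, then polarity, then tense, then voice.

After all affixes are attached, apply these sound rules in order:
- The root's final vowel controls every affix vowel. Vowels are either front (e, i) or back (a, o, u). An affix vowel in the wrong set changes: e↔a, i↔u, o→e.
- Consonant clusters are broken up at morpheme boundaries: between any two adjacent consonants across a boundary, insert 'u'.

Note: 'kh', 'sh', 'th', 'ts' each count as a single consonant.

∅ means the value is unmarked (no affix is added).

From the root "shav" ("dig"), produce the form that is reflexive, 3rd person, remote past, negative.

shavubukukut

Attach person 3rd person -b → shavb.
Attach polarity negative -ik → shavbik.
Attach tense remote past -k → shavbikk.
Attach voice reflexive -it → shavbikkit.
Apply vowel harmony: shavbikkit → shavbukkut.
Apply epenthesis: shavbukkut → shavubukukut.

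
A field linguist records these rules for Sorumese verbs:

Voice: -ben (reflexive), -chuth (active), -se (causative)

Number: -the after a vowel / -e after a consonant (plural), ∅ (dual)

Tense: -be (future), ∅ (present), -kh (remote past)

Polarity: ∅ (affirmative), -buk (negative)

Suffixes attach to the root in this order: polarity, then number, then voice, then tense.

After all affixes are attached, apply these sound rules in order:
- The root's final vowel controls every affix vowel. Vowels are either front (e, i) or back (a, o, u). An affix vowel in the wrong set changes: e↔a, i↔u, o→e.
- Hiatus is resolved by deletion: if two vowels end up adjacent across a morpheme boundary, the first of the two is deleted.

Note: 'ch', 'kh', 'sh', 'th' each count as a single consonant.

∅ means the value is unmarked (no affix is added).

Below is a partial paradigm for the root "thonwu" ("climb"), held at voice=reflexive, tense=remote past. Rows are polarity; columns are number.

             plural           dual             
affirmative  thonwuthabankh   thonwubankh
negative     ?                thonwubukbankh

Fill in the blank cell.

thonwubukabankh

Attach polarity negative -buk → thonwubuk.
Attach number plural -e (after consonant 'k') → thonwubuke.
Attach voice reflexive -ben → thonwubukeben.
Attach tense remote past -kh → thonwubukebenkh.
Apply vowel harmony: thonwubukebenkh → thonwubukabankh.
Vowel deletion: no change.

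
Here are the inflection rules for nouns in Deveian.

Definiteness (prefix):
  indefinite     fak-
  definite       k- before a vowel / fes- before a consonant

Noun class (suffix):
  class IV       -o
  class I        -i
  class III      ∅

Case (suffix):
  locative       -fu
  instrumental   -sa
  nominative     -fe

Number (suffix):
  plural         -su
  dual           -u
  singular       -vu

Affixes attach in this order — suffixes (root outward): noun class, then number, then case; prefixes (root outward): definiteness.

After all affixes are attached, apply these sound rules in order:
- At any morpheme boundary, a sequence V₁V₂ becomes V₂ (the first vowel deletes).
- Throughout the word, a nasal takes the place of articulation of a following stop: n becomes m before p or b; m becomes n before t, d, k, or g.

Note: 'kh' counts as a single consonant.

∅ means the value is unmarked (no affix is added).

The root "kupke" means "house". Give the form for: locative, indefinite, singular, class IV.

fakkupkovufu

Attach noun class class IV -o → kupkeo.
Attach number singular -vu → kupkeovu.
Attach case locative -fu → kupkeovufu.
Attach definiteness indefinite fak- → fakkupkeovufu.
Apply vowel deletion: fakkupkeovufu → fakkupkovufu.
Nasal assimilation: no change.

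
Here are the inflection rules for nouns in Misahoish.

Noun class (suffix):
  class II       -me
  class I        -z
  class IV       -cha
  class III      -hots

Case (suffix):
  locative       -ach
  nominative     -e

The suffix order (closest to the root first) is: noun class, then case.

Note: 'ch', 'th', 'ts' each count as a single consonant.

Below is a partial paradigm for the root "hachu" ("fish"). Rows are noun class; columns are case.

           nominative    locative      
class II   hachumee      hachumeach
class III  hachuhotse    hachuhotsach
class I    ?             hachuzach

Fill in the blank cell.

hachuze

Attach noun class class I -z → hachuz.
Attach case nominative -e → hachuze.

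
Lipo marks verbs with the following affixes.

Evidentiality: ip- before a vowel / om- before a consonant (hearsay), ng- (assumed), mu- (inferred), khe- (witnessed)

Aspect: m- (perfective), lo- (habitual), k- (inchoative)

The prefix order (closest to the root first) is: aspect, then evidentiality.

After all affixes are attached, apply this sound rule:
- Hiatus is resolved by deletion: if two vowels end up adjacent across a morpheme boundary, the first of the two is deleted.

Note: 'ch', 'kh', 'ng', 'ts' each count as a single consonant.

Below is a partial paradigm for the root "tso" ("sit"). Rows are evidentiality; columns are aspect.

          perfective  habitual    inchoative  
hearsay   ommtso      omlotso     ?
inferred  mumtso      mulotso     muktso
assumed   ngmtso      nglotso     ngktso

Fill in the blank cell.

omktso

Attach aspect inchoative k- → ktso.
Attach evidentiality hearsay om- (before consonant 'k') → omktso.
Vowel deletion: no change.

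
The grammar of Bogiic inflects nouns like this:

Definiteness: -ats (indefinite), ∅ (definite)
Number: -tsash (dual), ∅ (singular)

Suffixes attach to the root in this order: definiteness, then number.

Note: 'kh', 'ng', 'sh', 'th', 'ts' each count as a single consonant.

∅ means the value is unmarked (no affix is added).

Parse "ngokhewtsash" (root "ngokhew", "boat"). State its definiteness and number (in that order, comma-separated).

definite, dual

Segment: ngokhew-tsash.
definiteness: ∅ → definite.
number: -tsash → dual.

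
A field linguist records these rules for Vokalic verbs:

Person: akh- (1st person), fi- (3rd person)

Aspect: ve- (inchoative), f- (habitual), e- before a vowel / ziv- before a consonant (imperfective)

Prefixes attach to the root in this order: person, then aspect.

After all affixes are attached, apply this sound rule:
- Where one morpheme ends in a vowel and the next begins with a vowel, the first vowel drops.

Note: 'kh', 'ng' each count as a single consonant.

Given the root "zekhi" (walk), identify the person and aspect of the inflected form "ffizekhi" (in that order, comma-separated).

Segment: f-fi-zekhi.
person: fi- → 3rd person.
aspect: f- → habitual.

3rd person, habitual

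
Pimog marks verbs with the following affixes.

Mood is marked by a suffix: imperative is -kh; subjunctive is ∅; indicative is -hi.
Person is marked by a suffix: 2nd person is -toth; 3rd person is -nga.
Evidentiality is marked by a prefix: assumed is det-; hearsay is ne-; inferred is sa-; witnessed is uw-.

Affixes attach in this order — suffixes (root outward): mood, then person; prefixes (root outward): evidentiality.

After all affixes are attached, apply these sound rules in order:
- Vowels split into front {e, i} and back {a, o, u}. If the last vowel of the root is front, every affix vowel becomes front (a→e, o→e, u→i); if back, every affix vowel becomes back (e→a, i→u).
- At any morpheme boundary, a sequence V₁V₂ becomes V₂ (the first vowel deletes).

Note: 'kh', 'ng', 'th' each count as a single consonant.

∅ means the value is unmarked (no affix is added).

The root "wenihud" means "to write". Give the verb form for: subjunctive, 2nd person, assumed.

mood = subjunctive: zero marking, form stays wenihud.
Attach evidentiality assumed det- → detwenihud.
Attach person 2nd person -toth → detwenihudtoth.
Apply vowel harmony: detwenihudtoth → datwenihudtoth.
Vowel deletion: no change.

datwenihudtoth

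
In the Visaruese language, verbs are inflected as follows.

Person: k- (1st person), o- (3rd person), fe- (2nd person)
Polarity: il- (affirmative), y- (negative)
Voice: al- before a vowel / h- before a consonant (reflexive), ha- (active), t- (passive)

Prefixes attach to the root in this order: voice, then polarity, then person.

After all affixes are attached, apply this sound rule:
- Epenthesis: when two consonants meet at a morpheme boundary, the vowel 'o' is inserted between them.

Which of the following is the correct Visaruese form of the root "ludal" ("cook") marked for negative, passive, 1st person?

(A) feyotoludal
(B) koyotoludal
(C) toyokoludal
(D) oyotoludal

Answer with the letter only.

B

Attach voice passive t- → tludal.
Attach polarity negative y- → ytludal.
Attach person 1st person k- → kytludal.
Apply epenthesis: kytludal → koyotoludal.
So the correct form is koyotoludal, option (B).
(D) oyotoludal is wrong: it uses 3rd person instead of 1st person for person.
(A) feyotoludal is wrong: it uses 2nd person instead of 1st person for person.
(C) toyokoludal is wrong: it has the affixes in the wrong order.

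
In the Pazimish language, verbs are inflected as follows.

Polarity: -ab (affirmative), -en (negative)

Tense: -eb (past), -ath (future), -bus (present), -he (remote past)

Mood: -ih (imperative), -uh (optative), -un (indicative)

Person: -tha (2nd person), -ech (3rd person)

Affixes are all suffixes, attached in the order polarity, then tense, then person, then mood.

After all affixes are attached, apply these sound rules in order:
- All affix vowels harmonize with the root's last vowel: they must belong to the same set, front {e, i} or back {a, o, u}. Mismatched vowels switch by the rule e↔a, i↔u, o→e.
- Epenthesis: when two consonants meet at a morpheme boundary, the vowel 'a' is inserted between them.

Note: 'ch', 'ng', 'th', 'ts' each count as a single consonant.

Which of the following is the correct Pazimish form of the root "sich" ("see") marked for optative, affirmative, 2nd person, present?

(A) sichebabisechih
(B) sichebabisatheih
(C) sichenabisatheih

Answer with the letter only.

Attach polarity affirmative -ab → sichab.
Attach tense present -bus → sichabbus.
Attach person 2nd person -tha → sichabbustha.
Attach mood optative -uh → sichabbusthauh.
Apply vowel harmony: sichabbusthauh → sichebbistheih.
Apply epenthesis: sichebbistheih → sichebabisatheih.
So the correct form is sichebabisatheih, option (B).
(A) sichebabisechih is wrong: it uses 3rd person instead of 2nd person for person.
(C) sichenabisatheih is wrong: it uses negative instead of affirmative for polarity.

B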